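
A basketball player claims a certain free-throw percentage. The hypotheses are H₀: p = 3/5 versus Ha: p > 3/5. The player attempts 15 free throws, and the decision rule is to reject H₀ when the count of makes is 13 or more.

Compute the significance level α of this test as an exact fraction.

827453637/30517578125

Under H₀, K ~ Binomial(15, 3/5), and α = P(K ≥ 13).
P(K ≥ 13) = Σ_{j=13}^{15} C(15,j)·(3/5)^j·(2/5)^{15-j} = 827453637/30517578125.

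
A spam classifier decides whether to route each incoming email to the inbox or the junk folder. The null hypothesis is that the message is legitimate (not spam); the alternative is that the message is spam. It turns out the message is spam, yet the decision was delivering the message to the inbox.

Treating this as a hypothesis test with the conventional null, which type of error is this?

Type II error

'Delivering the message to the inbox' corresponds to failing to reject H₀.
H₀ was not rejected but H₀ is false — a Type II error (false negative).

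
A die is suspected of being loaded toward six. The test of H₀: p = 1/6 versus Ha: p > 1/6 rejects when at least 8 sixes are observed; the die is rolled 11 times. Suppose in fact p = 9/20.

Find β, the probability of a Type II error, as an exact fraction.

β = P(fail to reject H₀ | Ha true) = P(S ≤ 7 | p = 9/20), S ~ Binomial(11, 9/20).
Adding the binomial probabilities P(S=0)+…+P(S=7) at p = 9/20 gives 4807868226029/5120000000000.

4807868226029/5120000000000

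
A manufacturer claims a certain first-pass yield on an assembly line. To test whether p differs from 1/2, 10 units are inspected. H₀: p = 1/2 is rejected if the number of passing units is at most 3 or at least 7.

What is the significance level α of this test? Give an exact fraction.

11/32

α = P(K ≤ 3 or K ≥ 7 | p = 1/2), K ~ Binomial(10, 1/2).
The two tails are symmetric, so α = 2·(1 + 10 + 45 + 120)/2^10 = 352/1024 = 11/32.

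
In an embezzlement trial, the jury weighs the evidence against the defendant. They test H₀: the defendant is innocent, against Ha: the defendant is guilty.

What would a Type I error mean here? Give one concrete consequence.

A Type I error is rejecting H₀ when H₀ is true.
Here that means convicting the defendant when actually the defendant is innocent.

A Type I error would mean concluding that the defendant is guilty when in fact the defendant is innocent. Consequence: an innocent person is convicted and punished.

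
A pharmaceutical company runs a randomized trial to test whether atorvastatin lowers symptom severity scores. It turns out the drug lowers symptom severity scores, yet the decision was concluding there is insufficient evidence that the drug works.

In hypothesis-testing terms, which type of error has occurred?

The null hypothesis here is that the drug has no effect on symptom severity scores.
'Concluding there is insufficient evidence that the drug works' corresponds to failing to reject H₀.
H₀ was not rejected but H₀ is false — a Type II error (false negative).

Type II error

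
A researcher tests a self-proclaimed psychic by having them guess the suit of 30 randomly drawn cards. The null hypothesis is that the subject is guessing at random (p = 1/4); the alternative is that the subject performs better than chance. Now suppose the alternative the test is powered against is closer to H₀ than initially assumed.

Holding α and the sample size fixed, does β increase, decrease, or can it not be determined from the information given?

It increases.

When the true parameter is near the null value, the test has a harder time distinguishing Ha from H₀.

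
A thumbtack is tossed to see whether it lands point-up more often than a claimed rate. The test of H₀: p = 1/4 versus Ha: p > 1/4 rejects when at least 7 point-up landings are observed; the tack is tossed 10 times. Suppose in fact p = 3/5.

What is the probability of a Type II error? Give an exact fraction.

β = P(fail to reject H₀ | Ha true) = P(Y ≤ 6 | p = 3/5), Y ~ Binomial(10, 3/5).
Equivalently, β = 1 − P(Y ≥ 7) = 6032416/9765625.

6032416/9765625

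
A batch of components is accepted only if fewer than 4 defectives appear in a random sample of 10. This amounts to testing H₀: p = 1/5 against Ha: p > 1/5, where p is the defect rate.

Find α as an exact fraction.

Under H₀, K ~ Binomial(10, 1/5); the Type I error rate is P(K ≥ 4).
α = 1 − P(K ≤ 3) = 1 − 8585216/9765625 = 1180409/9765625.

1180409/9765625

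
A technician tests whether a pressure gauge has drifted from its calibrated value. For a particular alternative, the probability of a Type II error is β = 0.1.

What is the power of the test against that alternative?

0.9

Power = 1 − β = 1 − 0.1 = 0.9.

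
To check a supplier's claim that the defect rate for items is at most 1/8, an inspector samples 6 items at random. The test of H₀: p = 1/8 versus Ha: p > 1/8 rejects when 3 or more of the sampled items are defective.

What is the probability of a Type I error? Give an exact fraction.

3819/131072

α = P(reject H₀ | H₀ true) = P(S ≥ 3 | p = 1/8), S ~ Binomial(6, 1/8).
α = 1 − P(S ≤ 2) = 1 − 127253/131072 = 3819/131072.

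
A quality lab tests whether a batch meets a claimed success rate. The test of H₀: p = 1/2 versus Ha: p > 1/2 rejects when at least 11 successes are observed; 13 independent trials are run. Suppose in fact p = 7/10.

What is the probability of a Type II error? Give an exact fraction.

7788298257/9765625000

Under the alternative p = 7/10, K ~ Binomial(13, 7/10); β is the probability the test does not reject, P(K < 11).
Summing C(13,j)·(7/10)^j·(3/10)^{13-j} for j = 0..10 gives 7788298257/9765625000.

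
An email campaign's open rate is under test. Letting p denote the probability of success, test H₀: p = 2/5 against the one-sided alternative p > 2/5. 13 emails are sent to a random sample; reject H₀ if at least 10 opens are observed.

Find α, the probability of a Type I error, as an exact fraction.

Under H₀, K ~ Binomial(13, 2/5), and α = P(K ≥ 10).
P(K ≥ 10) = Σ_{j=10}^{13} C(13,j)·(2/5)^j·(3/5)^{13-j} = 1902592/244140625.

1902592/244140625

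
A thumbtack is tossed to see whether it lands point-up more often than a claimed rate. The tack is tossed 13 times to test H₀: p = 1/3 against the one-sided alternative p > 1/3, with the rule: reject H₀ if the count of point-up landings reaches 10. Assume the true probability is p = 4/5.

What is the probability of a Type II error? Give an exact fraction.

61688401/244140625

Under the alternative p = 4/5, Y ~ Binomial(13, 4/5); β is the probability the test does not reject, P(Y < 10).
Summing C(13,j)·(4/5)^j·(1/5)^{13-j} for j = 0..9 gives 61688401/244140625.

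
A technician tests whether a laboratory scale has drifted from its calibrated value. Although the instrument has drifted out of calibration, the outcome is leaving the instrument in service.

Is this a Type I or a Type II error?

Type II error

The null hypothesis here is that the instrument is correctly calibrated.
'Leaving the instrument in service' corresponds to failing to reject H₀.
H₀ was not rejected but H₀ is false — a Type II error (false negative).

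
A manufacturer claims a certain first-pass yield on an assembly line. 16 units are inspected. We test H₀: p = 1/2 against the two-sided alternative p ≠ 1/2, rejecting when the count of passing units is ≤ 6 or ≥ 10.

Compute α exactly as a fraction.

14893/32768

Under H₀, X ~ Binomial(16, 1/2); α is the probability of landing in either tail, P(X ≤ 6) + P(X ≥ 10).
By symmetry, α = 2·P(X ≤ 6) = 2·(1 + 16 + 120 + 560 + 1820 + 4368 + 8008)/65536 = 29786/65536 = 14893/32768.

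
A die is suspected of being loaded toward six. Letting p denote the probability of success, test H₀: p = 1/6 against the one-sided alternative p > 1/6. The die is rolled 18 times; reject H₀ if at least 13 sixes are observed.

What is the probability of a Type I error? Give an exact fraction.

Under H₀, Y ~ Binomial(18, 1/6), and α = P(Y ≥ 13).
P(Y ≥ 13) = Σ_{j=13}^{18} C(18,j)·(1/6)^j·(5/6)^{18-j} = 3599177/12694994583552.

3599177/12694994583552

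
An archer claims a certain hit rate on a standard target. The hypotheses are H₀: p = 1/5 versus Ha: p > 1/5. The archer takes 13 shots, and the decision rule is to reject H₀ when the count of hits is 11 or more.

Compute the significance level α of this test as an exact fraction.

α = P(reject H₀ | H₀ true) = P(Y ≥ 11 | p = 1/5), with Y ~ Binomial(13, 1/5).
Summing C(13,j)(1/5)^j(4/5)^{13−j} for j = 11,…,13 gives 1301/1220703125.

1301/1220703125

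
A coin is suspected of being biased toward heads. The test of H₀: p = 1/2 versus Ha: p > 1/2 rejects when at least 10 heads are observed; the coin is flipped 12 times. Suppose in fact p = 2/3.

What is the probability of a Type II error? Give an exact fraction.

435185/531441

A Type II error is failing to reject when Ha holds: with p = 2/3, β = P(Y ≤ 9).
Equivalently, β = 1 − P(Y ≥ 10) = 435185/531441.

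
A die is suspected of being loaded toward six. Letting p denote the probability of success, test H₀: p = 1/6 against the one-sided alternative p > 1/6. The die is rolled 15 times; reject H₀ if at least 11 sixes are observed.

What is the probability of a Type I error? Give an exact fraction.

912701/470184984576

The Type I error probability is α = P(S ≥ 11) computed under H₀, where S ~ Binomial(15, 1/6).
P(S ≥ 11) = Σ_{j=11}^{15} C(15,j)·(1/6)^j·(5/6)^{15-j} = 912701/470184984576.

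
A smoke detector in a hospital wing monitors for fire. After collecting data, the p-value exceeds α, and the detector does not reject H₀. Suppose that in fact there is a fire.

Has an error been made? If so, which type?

The conventional null hypothesis here is that there is no fire.
H₀ was not rejected, but H₀ is actually false.
Failing to reject a false null hypothesis is a Type II error (false negative).

Type II error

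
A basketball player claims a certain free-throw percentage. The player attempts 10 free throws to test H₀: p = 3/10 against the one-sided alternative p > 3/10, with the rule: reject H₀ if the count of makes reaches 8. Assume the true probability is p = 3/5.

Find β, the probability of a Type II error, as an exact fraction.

Under the alternative p = 3/5, S ~ Binomial(10, 3/5); β is the probability the test does not reject, P(S < 8).
Equivalently, β = 1 − P(S ≥ 8) = 8131936/9765625.

8131936/9765625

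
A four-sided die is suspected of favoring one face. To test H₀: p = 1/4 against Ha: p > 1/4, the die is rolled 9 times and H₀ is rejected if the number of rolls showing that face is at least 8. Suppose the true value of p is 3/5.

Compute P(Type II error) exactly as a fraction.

β = P(fail to reject H₀ | Ha true) = P(S ≤ 7 | p = 3/5), S ~ Binomial(9, 3/5).
Equivalently, β = 1 − P(S ≥ 8) = 1815344/1953125.

1815344/1953125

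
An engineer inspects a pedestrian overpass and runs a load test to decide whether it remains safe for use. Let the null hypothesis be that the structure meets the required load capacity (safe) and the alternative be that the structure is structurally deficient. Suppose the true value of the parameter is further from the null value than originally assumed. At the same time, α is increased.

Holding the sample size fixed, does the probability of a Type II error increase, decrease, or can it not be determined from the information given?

A bigger departure from H₀ is easier for the test to detect, so it fails to reject less often. A larger α widens the rejection region, so when the alternative is true more outcomes lead to rejection — failing to reject becomes less likely. Both changes push β in the same direction.

It decreases.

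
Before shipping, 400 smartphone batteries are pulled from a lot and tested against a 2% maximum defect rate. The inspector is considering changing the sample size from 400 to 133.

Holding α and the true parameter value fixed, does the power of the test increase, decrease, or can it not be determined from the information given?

A smaller sample increases the standard error, so the sampling distributions under H₀ and Ha overlap more.
Since power = 1 − β and β increases, power decreases.

It decreases.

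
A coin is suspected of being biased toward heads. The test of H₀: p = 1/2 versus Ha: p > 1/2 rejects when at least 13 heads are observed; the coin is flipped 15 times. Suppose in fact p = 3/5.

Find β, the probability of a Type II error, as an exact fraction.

29690124488/30517578125

A Type II error is failing to reject when Ha holds: with p = 3/5, β = P(X ≤ 12).
Equivalently, β = 1 − P(X ≥ 13) = 29690124488/30517578125.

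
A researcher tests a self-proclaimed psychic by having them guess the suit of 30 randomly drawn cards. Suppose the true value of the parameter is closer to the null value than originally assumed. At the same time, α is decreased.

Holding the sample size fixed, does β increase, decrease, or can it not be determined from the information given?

A smaller departure from H₀ means the test statistic under Ha is distributed closer to where it would be under H₀; rejection becomes less likely. Tightening α shrinks the rejection region. When Ha holds, fewer sample outcomes clear the stricter threshold, so more fall in the acceptance region. Both changes push β in the same direction.

It increases.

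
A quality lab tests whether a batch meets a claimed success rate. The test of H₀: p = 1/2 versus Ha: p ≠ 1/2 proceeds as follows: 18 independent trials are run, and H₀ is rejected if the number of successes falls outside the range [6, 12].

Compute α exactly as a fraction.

1577/16384

Under H₀, X ~ Binomial(18, 1/2); α is the probability of landing in either tail, P(X ≤ 5) + P(X ≥ 13).
Each tail has probability (1 + 18 + 153 + 816 + 3060 + 8568)/262144; doubling gives α = 25232/262144 = 1577/16384.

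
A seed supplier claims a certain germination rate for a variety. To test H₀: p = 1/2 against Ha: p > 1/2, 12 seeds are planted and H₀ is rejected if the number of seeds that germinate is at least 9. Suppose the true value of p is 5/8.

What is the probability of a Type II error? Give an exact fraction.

Under the alternative p = 5/8, S ~ Binomial(12, 5/8); β is the probability the test does not reject, P(S < 9).
Summing C(12,j)·(5/8)^j·(3/8)^{12-j} for j = 0..8 gives 49315179861/68719476736.

49315179861/68719476736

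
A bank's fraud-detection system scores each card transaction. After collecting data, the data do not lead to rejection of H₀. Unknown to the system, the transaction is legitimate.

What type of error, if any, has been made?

The conventional null hypothesis here is that the transaction is legitimate.
The test retained a true H₀ — the decision matches the true state.

No error — this is a correct decision.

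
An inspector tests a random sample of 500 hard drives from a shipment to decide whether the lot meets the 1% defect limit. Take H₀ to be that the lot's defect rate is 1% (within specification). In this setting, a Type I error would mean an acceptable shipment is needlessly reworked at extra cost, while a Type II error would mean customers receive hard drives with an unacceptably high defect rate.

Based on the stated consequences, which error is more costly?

The Type II consequence (customers receive hard drives with an unacceptably high defect rate) is more severe than the Type I consequence (an acceptable shipment is needlessly reworked at extra cost).

Type II error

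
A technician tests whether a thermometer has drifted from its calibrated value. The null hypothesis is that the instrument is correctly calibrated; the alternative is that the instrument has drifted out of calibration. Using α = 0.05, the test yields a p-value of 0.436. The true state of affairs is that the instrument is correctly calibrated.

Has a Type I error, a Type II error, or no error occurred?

Since p = 0.436 ≥ α = 0.05, H₀ is not rejected.
H₀ is true (actually the instrument is correctly calibrated).
The decision matches the true state — no error.

Neither — the decision is correct.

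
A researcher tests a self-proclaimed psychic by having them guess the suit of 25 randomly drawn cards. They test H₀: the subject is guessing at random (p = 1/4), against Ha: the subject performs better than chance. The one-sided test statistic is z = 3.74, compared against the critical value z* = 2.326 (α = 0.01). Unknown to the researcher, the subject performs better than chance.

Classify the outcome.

Since z = 3.74 > z* = 2.326, H₀ is rejected.
H₀ is false (actually the subject performs better than chance).
The decision matches the true state — no error.

No error — this is a correct decision.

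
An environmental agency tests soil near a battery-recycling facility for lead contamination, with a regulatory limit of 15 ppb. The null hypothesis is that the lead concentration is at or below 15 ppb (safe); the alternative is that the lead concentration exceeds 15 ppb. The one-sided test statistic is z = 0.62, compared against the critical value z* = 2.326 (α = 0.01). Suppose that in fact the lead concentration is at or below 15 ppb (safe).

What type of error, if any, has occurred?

Since z = 0.62 ≤ z* = 2.326, H₀ is not rejected.
H₀ is true (actually the lead concentration is at or below 15 ppb (safe)).
The decision matches the true state — no error.

No error — this is a correct decision.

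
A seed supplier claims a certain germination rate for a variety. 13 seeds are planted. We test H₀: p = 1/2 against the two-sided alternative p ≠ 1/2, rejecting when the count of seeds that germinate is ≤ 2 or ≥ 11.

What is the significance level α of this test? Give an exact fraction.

The significance level is the null-hypothesis probability of the rejection region {≤2} ∪ {≥11}.
By symmetry, α = 2·P(K ≤ 2) = 2·(1 + 13 + 78)/8192 = 184/8192 = 23/1024.

23/1024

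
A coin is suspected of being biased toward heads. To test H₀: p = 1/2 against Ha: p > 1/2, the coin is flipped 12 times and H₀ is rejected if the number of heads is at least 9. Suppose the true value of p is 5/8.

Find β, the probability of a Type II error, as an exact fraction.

49315179861/68719476736

A Type II error is failing to reject when Ha holds: with p = 5/8, β = P(S ≤ 8).
Adding the binomial probabilities P(S=0)+…+P(S=8) at p = 5/8 gives 49315179861/68719476736.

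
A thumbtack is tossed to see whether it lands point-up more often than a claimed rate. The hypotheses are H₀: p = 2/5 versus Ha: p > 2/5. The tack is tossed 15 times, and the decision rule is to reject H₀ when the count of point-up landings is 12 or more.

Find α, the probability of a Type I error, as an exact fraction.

58830848/30517578125

α = P(reject H₀ | H₀ true) = P(X ≥ 12 | p = 2/5), with X ~ Binomial(15, 2/5).
Summing C(15,j)(2/5)^j(3/5)^{15−j} for j = 12,…,15 gives 58830848/30517578125.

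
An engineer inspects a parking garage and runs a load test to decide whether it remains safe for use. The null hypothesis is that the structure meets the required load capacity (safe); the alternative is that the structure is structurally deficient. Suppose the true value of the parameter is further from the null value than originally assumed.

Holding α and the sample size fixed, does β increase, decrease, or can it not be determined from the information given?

A bigger departure from H₀ is easier for the test to detect, so it fails to reject less often.

It decreases.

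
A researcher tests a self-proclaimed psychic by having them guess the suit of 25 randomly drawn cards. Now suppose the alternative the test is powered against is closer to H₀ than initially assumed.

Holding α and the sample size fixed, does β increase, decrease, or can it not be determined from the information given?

It increases.

A smaller departure from H₀ means the test statistic under Ha is distributed closer to where it would be under H₀; rejection becomes less likely.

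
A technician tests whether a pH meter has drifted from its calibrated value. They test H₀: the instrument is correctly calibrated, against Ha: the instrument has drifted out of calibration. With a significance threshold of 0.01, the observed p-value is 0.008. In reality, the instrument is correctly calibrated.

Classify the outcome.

Type I error

Since p = 0.008 < α = 0.01, H₀ is rejected.
H₀ is true (actually the instrument is correctly calibrated).
Rejecting a true H₀ is a Type I error.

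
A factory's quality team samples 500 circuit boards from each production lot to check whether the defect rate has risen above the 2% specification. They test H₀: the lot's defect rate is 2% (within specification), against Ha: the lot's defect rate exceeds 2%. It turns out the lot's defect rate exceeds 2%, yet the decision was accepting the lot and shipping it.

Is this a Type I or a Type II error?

Type II error

'Accepting the lot and shipping it' corresponds to failing to reject H₀.
H₀ was not rejected but H₀ is false — a Type II error (false negative).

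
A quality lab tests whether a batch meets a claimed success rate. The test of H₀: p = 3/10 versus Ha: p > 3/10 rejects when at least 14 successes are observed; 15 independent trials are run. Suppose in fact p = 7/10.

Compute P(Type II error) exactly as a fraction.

β = P(fail to reject H₀ | Ha true) = P(Y ≤ 13 | p = 7/10), Y ~ Binomial(15, 7/10).
Equivalently, β = 1 − P(Y ≥ 14) = 241183100052963/250000000000000.

241183100052963/250000000000000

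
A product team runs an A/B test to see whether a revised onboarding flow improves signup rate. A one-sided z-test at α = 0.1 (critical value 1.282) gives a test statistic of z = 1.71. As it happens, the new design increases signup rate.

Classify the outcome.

No error — this is a correct decision.

The conventional null hypothesis is that the new design has no effect on signup rate.
Since z = 1.71 > z* = 1.282, H₀ is rejected.
H₀ is false (actually the new design increases signup rate).
The decision matches the true state — no error.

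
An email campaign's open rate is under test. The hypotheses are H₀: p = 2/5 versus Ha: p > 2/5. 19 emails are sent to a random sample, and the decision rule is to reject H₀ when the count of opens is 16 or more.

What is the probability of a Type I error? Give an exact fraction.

The Type I error probability is α = P(X ≥ 16) computed under H₀, where X ~ Binomial(19, 2/5).
P(X ≥ 16) = Σ_{j=16}^{19} C(19,j)·(2/5)^j·(3/5)^{19-j} = 1931804672/19073486328125.

1931804672/19073486328125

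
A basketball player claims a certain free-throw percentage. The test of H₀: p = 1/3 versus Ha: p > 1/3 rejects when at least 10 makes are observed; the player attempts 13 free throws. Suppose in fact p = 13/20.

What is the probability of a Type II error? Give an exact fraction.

Under the alternative p = 13/20, Y ~ Binomial(13, 13/20); β is the probability the test does not reject, P(Y < 10).
Equivalently, β = 1 − P(Y ≥ 10) = 739046497348117/1024000000000000.

739046497348117/1024000000000000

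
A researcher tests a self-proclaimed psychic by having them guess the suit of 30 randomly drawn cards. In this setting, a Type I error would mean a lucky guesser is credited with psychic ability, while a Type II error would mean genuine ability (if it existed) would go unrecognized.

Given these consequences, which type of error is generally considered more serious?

Type I error

The Type I consequence (a lucky guesser is credited with psychic ability) is more severe than the Type II consequence (genuine ability (if it existed) would go unrecognized).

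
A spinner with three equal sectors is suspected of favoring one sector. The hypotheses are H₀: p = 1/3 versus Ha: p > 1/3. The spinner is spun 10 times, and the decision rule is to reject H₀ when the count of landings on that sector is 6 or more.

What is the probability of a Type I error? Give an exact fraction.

1507/19683

The Type I error probability is α = P(S ≥ 6) computed under H₀, where S ~ Binomial(10, 1/3).
Summing C(10,j)(1/3)^j(2/3)^{10−j} for j = 6,…,10 gives 1507/19683.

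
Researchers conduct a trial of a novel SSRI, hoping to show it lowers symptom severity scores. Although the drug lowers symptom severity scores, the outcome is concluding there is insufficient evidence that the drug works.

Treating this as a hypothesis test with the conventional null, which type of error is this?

The null hypothesis here is that the drug has no effect on symptom severity scores.
'Concluding there is insufficient evidence that the drug works' corresponds to failing to reject H₀.
H₀ was not rejected but H₀ is false — a Type II error (false negative).

Type II error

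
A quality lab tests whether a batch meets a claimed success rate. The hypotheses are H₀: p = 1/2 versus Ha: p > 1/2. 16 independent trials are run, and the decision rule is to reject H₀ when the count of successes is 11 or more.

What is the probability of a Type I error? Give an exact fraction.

6885/65536

Under H₀, X ~ Binomial(16, 1/2), and α = P(X ≥ 11).
P(X ≥ 11) = [C(16,11) + C(16,12) + C(16,13) + C(16,14) + C(16,15) + C(16,16)] / 2^16 = (4368 + 1820 + 560 + 120 + 16 + 1) / 65536 = 6885/65536.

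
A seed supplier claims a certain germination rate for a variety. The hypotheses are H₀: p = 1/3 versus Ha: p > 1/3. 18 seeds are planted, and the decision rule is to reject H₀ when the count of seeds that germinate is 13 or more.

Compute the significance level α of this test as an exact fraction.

330313/387420489

The Type I error probability is α = P(X ≥ 13) computed under H₀, where X ~ Binomial(18, 1/3).
P(X ≥ 13) = Σ_{j=13}^{18} C(18,j)·(1/3)^j·(2/3)^{18-j} = 330313/387420489.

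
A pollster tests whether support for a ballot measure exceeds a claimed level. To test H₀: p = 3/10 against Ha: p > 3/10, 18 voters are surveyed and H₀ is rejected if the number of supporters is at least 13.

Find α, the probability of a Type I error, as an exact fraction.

33635315945421/125000000000000000

Under H₀, X ~ Binomial(18, 3/10), and α = P(X ≥ 13).
Adding the binomial terms for j = 13 through 18 with p = 3/10 yields 33635315945421/125000000000000000.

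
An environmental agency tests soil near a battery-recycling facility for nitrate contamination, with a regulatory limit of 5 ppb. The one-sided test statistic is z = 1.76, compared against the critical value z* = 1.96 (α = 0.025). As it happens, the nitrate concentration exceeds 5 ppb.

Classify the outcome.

Type II error

The conventional null hypothesis is that the nitrate concentration is at or below 5 ppb (safe).
Since z = 1.76 ≤ z* = 1.96, H₀ is not rejected.
H₀ is false (actually the nitrate concentration exceeds 5 ppb).
Failing to reject a false H₀ is a Type II error.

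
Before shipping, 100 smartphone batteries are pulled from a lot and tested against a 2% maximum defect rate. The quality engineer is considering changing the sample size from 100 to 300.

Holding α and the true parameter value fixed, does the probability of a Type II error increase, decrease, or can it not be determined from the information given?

It decreases.

More data shrinks sampling variability; the test statistic under Ha concentrates further from the null value, making rejection more likely.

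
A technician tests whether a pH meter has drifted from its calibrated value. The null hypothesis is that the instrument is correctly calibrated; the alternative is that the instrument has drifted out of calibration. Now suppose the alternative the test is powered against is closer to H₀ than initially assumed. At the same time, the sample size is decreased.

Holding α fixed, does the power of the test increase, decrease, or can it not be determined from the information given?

When the true parameter is near the null value, the test has a harder time distinguishing Ha from H₀. Reducing n widens both sampling distributions, so the test has less ability to distinguish Ha from H₀. Both changes push β in the same direction.
Since power = 1 − β and β increases, power decreases.

It decreases.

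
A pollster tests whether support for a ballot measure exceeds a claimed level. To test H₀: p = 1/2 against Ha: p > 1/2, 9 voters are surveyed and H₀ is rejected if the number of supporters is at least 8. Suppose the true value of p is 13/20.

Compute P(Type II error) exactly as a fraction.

112501116301/128000000000

Under the alternative p = 13/20, K ~ Binomial(9, 13/20); β is the probability the test does not reject, P(K < 8).
Equivalently, β = 1 − P(K ≥ 8) = 112501116301/128000000000.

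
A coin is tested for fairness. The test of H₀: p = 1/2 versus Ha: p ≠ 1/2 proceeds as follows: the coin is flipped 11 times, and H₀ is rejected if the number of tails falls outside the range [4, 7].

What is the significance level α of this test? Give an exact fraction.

Under H₀, Y ~ Binomial(11, 1/2); α is the probability of landing in either tail, P(Y ≤ 3) + P(Y ≥ 8).
By symmetry, α = 2·P(Y ≤ 3) = 2·(1 + 11 + 55 + 165)/2048 = 464/2048 = 29/128.

29/128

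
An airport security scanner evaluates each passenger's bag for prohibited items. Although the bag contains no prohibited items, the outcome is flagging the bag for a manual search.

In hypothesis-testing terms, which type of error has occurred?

Type I error

The null hypothesis here is that the bag contains no prohibited items.
'Flagging the bag for a manual search' corresponds to rejecting H₀.
H₀ was rejected but H₀ is true — a Type I error (false positive).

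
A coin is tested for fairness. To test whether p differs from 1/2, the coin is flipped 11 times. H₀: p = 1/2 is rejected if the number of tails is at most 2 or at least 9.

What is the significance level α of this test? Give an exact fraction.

67/1024

α = P(S ≤ 2 or S ≥ 9 | p = 1/2), S ~ Binomial(11, 1/2).
The two tails are symmetric, so α = 2·(1 + 11 + 55)/2^11 = 134/2048 = 67/1024.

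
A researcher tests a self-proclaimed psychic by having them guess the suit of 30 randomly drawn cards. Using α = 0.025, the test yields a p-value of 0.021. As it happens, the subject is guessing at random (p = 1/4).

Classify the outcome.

The conventional null hypothesis is that the subject is guessing at random (p = 1/4).
Since p = 0.021 < α = 0.025, H₀ is rejected.
H₀ is true (actually the subject is guessing at random (p = 1/4)).
Rejecting a true H₀ is a Type I error.

Type I error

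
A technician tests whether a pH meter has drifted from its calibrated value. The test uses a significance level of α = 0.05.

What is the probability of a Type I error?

0.05

The significance level α is, by definition, the probability of a Type I error — P(reject H₀ | H₀ true).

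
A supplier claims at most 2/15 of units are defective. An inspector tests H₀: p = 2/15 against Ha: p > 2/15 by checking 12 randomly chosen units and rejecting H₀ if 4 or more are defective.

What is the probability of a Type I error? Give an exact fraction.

α = P(reject H₀ | H₀ true) = P(S ≥ 4 | p = 2/15), S ~ Binomial(12, 2/15).
Computing the lower-tail complement: 1 − 8091233021599/8649755859375 = 558522837776/8649755859375.

558522837776/8649755859375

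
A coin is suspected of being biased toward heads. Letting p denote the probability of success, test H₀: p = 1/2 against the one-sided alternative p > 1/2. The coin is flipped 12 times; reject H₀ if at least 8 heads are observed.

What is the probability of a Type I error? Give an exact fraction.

397/2048

Under H₀, K ~ Binomial(12, 1/2), and α = P(K ≥ 8).
P(K ≥ 8) = [C(12,8) + C(12,9) + C(12,10) + C(12,11) + C(12,12)] / 2^12 = (495 + 220 + 66 + 12 + 1) / 4096 = 794/4096 = 397/2048.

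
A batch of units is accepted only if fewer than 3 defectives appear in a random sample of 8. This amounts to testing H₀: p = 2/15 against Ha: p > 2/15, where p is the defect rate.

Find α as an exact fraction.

Under H₀, S ~ Binomial(8, 2/15); the Type I error rate is P(S ≥ 3).
α = 1 − P(S ≤ 2) = 1 − 786769867/854296875 = 67527008/854296875.

67527008/854296875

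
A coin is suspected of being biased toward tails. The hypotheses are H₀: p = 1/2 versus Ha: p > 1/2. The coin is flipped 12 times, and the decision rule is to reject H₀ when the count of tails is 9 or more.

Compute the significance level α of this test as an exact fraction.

299/4096

The Type I error probability is α = P(K ≥ 9) computed under H₀, where K ~ Binomial(12, 1/2).
P(K ≥ 9) = [C(12,9) + C(12,10) + C(12,11) + C(12,12)] / 2^12 = (220 + 66 + 12 + 1) / 4096 = 299/4096.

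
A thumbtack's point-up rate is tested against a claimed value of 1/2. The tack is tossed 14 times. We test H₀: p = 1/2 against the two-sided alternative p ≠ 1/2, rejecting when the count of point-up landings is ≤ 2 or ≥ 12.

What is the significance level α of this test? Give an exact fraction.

53/4096

Under H₀, X ~ Binomial(14, 1/2); α is the probability of landing in either tail, P(X ≤ 2) + P(X ≥ 12).
The two tails are symmetric, so α = 2·(1 + 14 + 91)/2^14 = 212/16384 = 53/4096.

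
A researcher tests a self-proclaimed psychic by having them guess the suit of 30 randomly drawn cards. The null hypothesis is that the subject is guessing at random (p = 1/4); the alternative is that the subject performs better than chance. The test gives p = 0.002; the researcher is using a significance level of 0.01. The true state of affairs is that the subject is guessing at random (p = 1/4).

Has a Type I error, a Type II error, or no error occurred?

Type I error

Since p = 0.002 < α = 0.01, H₀ is rejected.
H₀ is true (actually the subject is guessing at random (p = 1/4)).
Rejecting a true H₀ is a Type I error.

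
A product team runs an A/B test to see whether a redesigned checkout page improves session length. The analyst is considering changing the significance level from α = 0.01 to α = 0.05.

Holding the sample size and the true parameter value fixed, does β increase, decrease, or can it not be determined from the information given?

Relaxing α lowers the evidence threshold; under Ha, outcomes that previously fell short now trigger rejection.

It decreases.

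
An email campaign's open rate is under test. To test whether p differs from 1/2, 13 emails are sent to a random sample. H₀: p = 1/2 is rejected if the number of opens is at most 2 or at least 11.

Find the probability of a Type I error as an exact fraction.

α = P(K ≤ 2 or K ≥ 11 | p = 1/2), K ~ Binomial(13, 1/2).
The two tails are symmetric, so α = 2·(1 + 13 + 78)/2^13 = 184/8192 = 23/1024.

23/1024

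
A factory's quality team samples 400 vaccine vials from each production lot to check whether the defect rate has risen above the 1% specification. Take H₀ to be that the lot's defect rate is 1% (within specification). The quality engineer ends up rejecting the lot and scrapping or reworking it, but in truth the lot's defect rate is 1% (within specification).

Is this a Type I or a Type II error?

Type I error

'Rejecting the lot and scrapping or reworking it' corresponds to rejecting H₀.
H₀ was rejected but H₀ is true — a Type I error (false positive).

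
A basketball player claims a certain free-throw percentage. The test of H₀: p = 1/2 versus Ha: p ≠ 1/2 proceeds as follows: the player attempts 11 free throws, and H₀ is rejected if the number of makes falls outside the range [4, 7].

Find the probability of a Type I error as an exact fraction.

Under H₀, Y ~ Binomial(11, 1/2); α is the probability of landing in either tail, P(Y ≤ 3) + P(Y ≥ 8).
By symmetry, α = 2·P(Y ≤ 3) = 2·(1 + 11 + 55 + 165)/2048 = 464/2048 = 29/128.

29/128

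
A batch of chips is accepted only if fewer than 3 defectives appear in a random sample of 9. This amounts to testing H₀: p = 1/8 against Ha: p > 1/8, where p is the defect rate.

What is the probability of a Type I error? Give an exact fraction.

α = P(reject H₀ | H₀ true) = P(X ≥ 3 | p = 1/8), X ~ Binomial(9, 1/8).
Computing the lower-tail complement: 1 − 30471091/33554432 = 3083341/33554432.

3083341/33554432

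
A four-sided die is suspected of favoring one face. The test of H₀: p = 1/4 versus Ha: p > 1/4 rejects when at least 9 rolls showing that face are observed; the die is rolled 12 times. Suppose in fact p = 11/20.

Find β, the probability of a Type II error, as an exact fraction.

709043757719553/819200000000000

β = P(fail to reject H₀ | Ha true) = P(Y ≤ 8 | p = 11/20), Y ~ Binomial(12, 11/20).
Summing C(12,j)·(11/20)^j·(9/20)^{12-j} for j = 0..8 gives 709043757719553/819200000000000.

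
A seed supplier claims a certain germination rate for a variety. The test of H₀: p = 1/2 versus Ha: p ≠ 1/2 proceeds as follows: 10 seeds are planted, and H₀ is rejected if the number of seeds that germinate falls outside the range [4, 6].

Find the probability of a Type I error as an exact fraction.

The significance level is the null-hypothesis probability of the rejection region {≤3} ∪ {≥7}.
Each tail has probability (1 + 10 + 45 + 120)/1024; doubling gives α = 352/1024 = 11/32.

11/32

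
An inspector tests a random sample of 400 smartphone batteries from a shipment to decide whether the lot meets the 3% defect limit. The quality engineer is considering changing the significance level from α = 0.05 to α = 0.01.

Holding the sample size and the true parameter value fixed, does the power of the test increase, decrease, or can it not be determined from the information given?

It decreases.

A smaller α moves the rejection region further into the tail. With the alternative true, more outcomes now fall outside the rejection region, so failing to reject becomes more likely.
Since power = 1 − β and β increases, power decreases.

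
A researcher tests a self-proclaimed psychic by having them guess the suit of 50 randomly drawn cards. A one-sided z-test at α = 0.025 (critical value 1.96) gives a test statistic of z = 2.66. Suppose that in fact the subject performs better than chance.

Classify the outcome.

No error — this is a correct decision.

The conventional null hypothesis is that the subject is guessing at random (p = 1/4).
Since z = 2.66 > z* = 1.96, H₀ is rejected.
H₀ is false (actually the subject performs better than chance).
The decision matches the true state — no error.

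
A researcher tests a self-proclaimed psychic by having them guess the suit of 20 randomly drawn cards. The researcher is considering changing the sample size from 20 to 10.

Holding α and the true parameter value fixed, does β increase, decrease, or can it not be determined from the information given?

Reducing n widens both sampling distributions, so the test has less ability to distinguish Ha from H₀.

It increases.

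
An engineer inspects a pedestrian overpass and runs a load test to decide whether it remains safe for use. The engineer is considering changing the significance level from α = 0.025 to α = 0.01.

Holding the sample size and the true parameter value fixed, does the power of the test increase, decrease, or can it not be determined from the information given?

Tightening α shrinks the rejection region. When Ha holds, fewer sample outcomes clear the stricter threshold, so more fall in the acceptance region.
Since power = 1 − β and β increases, power decreases.

It decreases.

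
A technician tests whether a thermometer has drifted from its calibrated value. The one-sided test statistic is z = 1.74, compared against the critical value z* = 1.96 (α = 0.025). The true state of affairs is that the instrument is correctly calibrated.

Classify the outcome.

The conventional null hypothesis is that the instrument is correctly calibrated.
Since z = 1.74 ≤ z* = 1.96, H₀ is not rejected.
H₀ is true (actually the instrument is correctly calibrated).
The decision matches the true state — no error.

No error — this is a correct decision.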